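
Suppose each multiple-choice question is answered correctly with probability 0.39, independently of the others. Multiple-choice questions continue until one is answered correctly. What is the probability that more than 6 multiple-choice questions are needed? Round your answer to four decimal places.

0.0515

Y = number of multiple-choice questions to the first success; geometric, p = 0.39.
P(Y > 6) = P(first 6 all fail) = (1−p)^6 = 0.051520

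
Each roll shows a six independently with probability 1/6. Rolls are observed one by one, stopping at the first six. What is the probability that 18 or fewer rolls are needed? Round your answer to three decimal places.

Y = number of rolls to the first success; geometric, p = 0.166667.
P(Y ≤ 18) = 1 − (1−p)^18 = 1 − 0.03756 = 0.96244

0.962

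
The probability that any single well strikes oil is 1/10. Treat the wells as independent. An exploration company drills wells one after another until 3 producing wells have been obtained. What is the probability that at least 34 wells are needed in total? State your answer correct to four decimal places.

0.3457

Needing more than 33 wells ⇔ fewer than 3 successes in the first 33. With X ~ Binomial(33, 0.10), P(Y > 33) = P(X ≤ 2).
  k=0: C(33,0)·0.10^0·0.90^33 = 0.030903
  k=1: C(33,1)·0.10^1·0.90^32 = 0.113312
  k=2: C(33,2)·0.10^2·0.90^31 = 0.201443
P(X ≤ 2) = 0.345658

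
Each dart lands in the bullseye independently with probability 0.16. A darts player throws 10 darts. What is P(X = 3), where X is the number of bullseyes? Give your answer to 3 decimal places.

X ~ Binomial(n=10, p=0.16).
P(X=3) = C(10,3) · p^3 · (1−p)^7
= 120 · 0.004096 · 0.29509 = 0.14504

0.145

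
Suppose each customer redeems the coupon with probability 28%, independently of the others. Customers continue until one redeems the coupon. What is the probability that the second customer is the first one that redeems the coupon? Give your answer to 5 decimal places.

Geometric (trials to first success), p = 0.28.
P(Y = 2) = (1−p)^1 · p = 0.72 · 0.28 = 0.2016000

0.20160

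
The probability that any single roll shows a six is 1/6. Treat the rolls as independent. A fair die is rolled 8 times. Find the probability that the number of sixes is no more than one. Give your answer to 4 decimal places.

0.6047

X ~ Binomial(8, 0.166667); P(X ≤ 1) = Σ C(8,k) p^k (1−p)^(8−k) over k:
  k=0: C(8,0)·0.166667^0·0.833333^8 = 0.232568
  k=1: C(8,1)·0.166667^1·0.833333^7 = 0.372109
Total = 0.604677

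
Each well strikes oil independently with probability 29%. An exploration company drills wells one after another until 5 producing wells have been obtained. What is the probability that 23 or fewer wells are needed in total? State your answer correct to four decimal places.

0.8408

Finishing within 23 wells ⇔ at least 5 successes in the first 23. With X ~ Binomial(23, 0.29), P(Y ≤ 23) = 1 − P(X ≤ 4).
  k=0: C(23,0)·0.29^0·0.71^23 = 0.000379
  k=1: C(23,1)·0.29^1·0.71^22 = 0.003563
  k=2: C(23,2)·0.29^2·0.71^21 = 0.016008
  k=3: C(23,3)·0.29^3·0.71^20 = 0.045770
  k=4: C(23,4)·0.29^4·0.71^19 = 0.093474
1 − 0.159194 = 0.840806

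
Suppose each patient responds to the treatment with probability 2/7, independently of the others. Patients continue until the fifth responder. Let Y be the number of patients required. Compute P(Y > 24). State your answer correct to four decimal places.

0.1420

Needing more than 24 patients ⇔ fewer than 5 successes in the first 24. With X ~ Binomial(24, 0.285714), P(Y > 24) = P(X ≤ 4).
  k=0: C(24,0)·0.285714^0·0.714286^24 = 0.000311
  k=1: C(24,1)·0.285714^1·0.714286^23 = 0.002987
  k=2: C(24,2)·0.285714^2·0.714286^22 = 0.013739
  k=3: C(24,3)·0.285714^3·0.714286^21 = 0.040301
  k=4: C(24,4)·0.285714^4·0.714286^20 = 0.084632
P(X ≤ 4) = 0.141971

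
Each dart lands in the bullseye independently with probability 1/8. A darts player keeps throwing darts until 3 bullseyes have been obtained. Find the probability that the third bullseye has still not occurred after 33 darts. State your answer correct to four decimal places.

Needing more than 33 darts ⇔ fewer than 3 successes in the first 33. With X ~ Binomial(33, 0.125), P(Y > 33) = P(X ≤ 2).
  k=0: C(33,0)·0.125^0·0.875^33 = 0.012197
  k=1: C(33,1)·0.125^1·0.875^32 = 0.057502
  k=2: C(33,2)·0.125^2·0.875^31 = 0.131433
P(X ≤ 2) = 0.201132

0.2011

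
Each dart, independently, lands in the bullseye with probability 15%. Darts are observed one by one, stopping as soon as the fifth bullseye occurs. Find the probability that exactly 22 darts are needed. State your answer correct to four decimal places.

0.0287

Y = trial on which the fifth success occurs; negative binomial, r=5, p=0.15.
P(Y=22) = C(21,4) · p^5 · (1−p)^17
= 5985 · 7.5937e-05 · 0.063113 = 0.028684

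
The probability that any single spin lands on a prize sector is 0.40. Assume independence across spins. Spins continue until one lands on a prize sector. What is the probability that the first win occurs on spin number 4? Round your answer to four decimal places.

0.0864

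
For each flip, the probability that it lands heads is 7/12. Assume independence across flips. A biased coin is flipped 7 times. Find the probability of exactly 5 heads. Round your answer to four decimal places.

0.2463

X ~ Binomial(n=7, p=0.583333).
P(X=5) = C(7,5) · p^5 · (1−p)^2
= 21 · 0.067544 · 0.17361 = 0.246253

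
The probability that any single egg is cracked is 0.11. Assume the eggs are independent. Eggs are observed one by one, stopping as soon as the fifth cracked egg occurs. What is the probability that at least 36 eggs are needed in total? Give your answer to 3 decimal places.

0.660

Needing more than 35 eggs ⇔ fewer than 5 successes in the first 35. With X ~ Binomial(35, 0.11), P(Y > 35) = P(X ≤ 4).
  k=0: C(35,0)·0.11^0·0.89^35 = 0.01693
  k=1: C(35,1)·0.11^1·0.89^34 = 0.07324
  k=2: C(35,2)·0.11^2·0.89^33 = 0.15388
  k=3: C(35,3)·0.11^3·0.89^32 = 0.20920
  k=4: C(35,4)·0.11^4·0.89^31 = 0.20685
P(X ≤ 4) = 0.66010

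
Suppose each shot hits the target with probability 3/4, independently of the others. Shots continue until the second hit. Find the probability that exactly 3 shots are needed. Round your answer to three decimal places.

Y = trial on which the second success occurs; negative binomial, r=2, p=0.75.
P(Y=3) = C(2,1) · p^2 · (1−p)^1
= 2 · 0.5625 · 0.25 = 0.28125

0.281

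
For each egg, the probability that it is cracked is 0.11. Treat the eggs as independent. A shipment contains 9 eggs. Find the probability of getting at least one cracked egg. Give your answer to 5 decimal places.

P(at least one) = 1 − P(none) = 1 − (1 − 0.11)^9
= 1 − 0.3503564 = 0.6496436

0.64964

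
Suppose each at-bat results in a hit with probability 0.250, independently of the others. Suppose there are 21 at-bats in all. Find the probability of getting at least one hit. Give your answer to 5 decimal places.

0.99762

P(at least one) = 1 − P(none) = 1 − (1 − 0.25)^21
= 1 − 0.0023784 = 0.9976216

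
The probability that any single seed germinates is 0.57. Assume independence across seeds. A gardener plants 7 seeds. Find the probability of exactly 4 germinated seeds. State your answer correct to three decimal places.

X ~ Binomial(n=7, p=0.57).
P(X=4) = C(7,4) · p^4 · (1−p)^3
= 35 · 0.10556 · 0.079507 = 0.29375

0.294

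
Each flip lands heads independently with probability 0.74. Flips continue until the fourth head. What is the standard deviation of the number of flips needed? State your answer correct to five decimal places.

Y = total flips until the fourth success; negative binomial with r=4, p=0.74.
SD(Y) = √[r(1−p)/p²] = √(1.8991965) = 1.3781134

1.37811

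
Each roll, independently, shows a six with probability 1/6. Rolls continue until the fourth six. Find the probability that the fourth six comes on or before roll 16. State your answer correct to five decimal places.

0.27090

Finishing within 16 rolls ⇔ at least 4 successes in the first 16. With X ~ Binomial(16, 0.166667), P(Y ≤ 16) = 1 − P(X ≤ 3).
  k=0: C(16,0)·0.166667^0·0.833333^16 = 0.0540879
  k=1: C(16,1)·0.166667^1·0.833333^15 = 0.1730813
  k=2: C(16,2)·0.166667^2·0.833333^14 = 0.2596219
  k=3: C(16,3)·0.166667^3·0.833333^13 = 0.2423138
1 − 0.7291048 = 0.2708952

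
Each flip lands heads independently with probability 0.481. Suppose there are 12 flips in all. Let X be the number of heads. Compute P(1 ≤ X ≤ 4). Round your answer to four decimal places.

X ~ Binomial(12, 0.481); P(1 ≤ X ≤ 4) = Σ C(12,k) p^k (1−p)^(12−k) over k:
  k=1: C(12,1)·0.481^1·0.519^11 = 0.004248
  k=2: C(12,2)·0.481^2·0.519^10 = 0.021652
  k=3: C(12,3)·0.481^3·0.519^9 = 0.066890
  k=4: C(12,4)·0.481^4·0.519^8 = 0.139484
Total = 0.232275

0.2323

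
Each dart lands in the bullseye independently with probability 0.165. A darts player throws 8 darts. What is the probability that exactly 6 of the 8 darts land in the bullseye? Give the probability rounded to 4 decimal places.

X ~ Binomial(n=8, p=0.165).
P(X=6) = C(8,6) · p^6 · (1−p)^2
= 28 · 2.0179e-05 · 0.69722 = 0.000394

0.0004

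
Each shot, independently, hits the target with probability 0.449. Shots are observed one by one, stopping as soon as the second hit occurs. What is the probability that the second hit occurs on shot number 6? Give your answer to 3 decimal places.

0.093

Y = trial on which the second success occurs; negative binomial, r=2, p=0.449.
P(Y=6) = C(5,1) · p^2 · (1−p)^4
= 5 · 0.2016 · 0.092174 = 0.09291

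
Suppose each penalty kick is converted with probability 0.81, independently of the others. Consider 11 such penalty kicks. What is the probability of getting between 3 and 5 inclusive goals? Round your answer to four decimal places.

X ~ Binomial(11, 0.81); P(3 ≤ X ≤ 5) = Σ C(11,k) p^k (1−p)^(11−k) over k:
  k=3: C(11,3)·0.81^3·0.19^8 = 0.000149
  k=4: C(11,4)·0.81^4·0.19^7 = 0.001270
  k=5: C(11,5)·0.81^5·0.19^6 = 0.007579
Total = 0.008997

0.0090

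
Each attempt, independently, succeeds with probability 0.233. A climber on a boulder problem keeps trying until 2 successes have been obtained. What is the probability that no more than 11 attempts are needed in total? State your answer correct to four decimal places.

Finishing within 11 attempts ⇔ at least 2 successes in the first 11. With X ~ Binomial(11, 0.233), P(Y ≤ 11) = 1 − P(X ≤ 1).
  k=0: C(11,0)·0.233^0·0.767^11 = 0.054044
  k=1: C(11,1)·0.233^1·0.767^10 = 0.180594
1 − 0.234638 = 0.765362

0.7654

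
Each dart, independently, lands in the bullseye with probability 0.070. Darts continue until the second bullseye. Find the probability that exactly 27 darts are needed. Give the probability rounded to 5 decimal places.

Y = trial on which the second success occurs; negative binomial, r=2, p=0.07.
P(Y=27) = C(26,1) · p^2 · (1−p)^25
= 26 · 0.0049 · 0.16296 = 0.0207608

0.02076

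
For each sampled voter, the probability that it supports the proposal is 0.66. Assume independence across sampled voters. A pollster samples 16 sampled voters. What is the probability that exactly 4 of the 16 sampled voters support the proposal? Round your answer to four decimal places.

X ~ Binomial(n=16, p=0.66).
P(X=4) = C(16,4) · p^4 · (1−p)^12
= 1820 · 0.18975 · 2.3864e-06 = 0.000824

0.0008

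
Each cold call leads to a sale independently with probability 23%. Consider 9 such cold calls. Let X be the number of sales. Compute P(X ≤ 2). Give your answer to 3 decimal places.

0.657

X ~ Binomial(9, 0.23); P(X ≤ 2) = Σ C(9,k) p^k (1−p)^(9−k) over k:
  k=0: C(9,0)·0.23^0·0.77^9 = 0.09515
  k=1: C(9,1)·0.23^1·0.77^8 = 0.25580
  k=2: C(9,2)·0.23^2·0.77^7 = 0.30563
Total = 0.65658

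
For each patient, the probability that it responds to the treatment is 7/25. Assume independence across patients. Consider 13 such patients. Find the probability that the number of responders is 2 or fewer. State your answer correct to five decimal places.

0.24946

X ~ Binomial(13, 0.28); P(X ≤ 2) = Σ C(13,k) p^k (1−p)^(13−k) over k:
  k=0: C(13,0)·0.28^0·0.72^13 = 0.0139741
  k=1: C(13,1)·0.28^1·0.72^12 = 0.0706466
  k=2: C(13,2)·0.28^2·0.72^11 = 0.1648421
Total = 0.2494628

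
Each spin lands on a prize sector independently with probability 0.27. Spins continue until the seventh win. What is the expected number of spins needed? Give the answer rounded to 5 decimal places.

25.92593

Y = total spins until the seventh success; negative binomial with r=7, p=0.27.
E[Y] = r / p = 7 / 0.27 = 25.9259259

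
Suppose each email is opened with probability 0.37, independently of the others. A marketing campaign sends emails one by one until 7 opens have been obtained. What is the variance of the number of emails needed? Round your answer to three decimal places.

32.213

Y = total emails until the seventh success; negative binomial with r=7, p=0.37.
Var(Y) = r(1−p)/p² = 7·0.63 / 0.37² = 32.21329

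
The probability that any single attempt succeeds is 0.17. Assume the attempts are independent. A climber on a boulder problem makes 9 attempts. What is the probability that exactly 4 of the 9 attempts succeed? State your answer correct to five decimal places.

0.04145

X ~ Binomial(n=9, p=0.17).
P(X=4) = C(9,4) · p^4 · (1−p)^5
= 126 · 0.00083521 · 0.3939 = 0.0414531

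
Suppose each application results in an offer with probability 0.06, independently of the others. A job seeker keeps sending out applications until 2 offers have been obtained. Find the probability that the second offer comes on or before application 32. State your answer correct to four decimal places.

0.5799

Finishing within 32 applications ⇔ at least 2 successes in the first 32. With X ~ Binomial(32, 0.06), P(Y ≤ 32) = 1 − P(X ≤ 1).
  k=0: C(32,0)·0.06^0·0.94^32 = 0.138067
  k=1: C(32,1)·0.06^1·0.94^31 = 0.282010
1 − 0.420078 = 0.579922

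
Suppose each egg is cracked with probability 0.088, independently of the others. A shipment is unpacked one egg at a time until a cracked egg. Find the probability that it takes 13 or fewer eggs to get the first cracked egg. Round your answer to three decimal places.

0.698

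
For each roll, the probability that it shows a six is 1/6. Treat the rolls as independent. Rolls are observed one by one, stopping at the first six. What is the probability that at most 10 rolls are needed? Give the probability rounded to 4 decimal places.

0.8385

Y = number of rolls to the first success; geometric, p = 0.166667.
P(Y ≤ 10) = 1 − (1−p)^10 = 1 − 0.161506 = 0.838494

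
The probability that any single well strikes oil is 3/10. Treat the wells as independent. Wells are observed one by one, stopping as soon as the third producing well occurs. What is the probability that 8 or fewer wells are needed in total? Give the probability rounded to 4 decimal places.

Finishing within 8 wells ⇔ at least 3 successes in the first 8. With X ~ Binomial(8, 0.30), P(Y ≤ 8) = 1 − P(X ≤ 2).
  k=0: C(8,0)·0.30^0·0.70^8 = 0.057648
  k=1: C(8,1)·0.30^1·0.70^7 = 0.197650
  k=2: C(8,2)·0.30^2·0.70^6 = 0.296475
1 − 0.551774 = 0.448226

0.4482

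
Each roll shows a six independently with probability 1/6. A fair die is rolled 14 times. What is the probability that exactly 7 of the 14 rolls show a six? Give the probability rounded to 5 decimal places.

X ~ Binomial(n=14, p=0.166667).
P(X=7) = C(14,7) · p^7 · (1−p)^7
= 3432 · 3.5722e-06 · 0.27908 = 0.0034215

0.00342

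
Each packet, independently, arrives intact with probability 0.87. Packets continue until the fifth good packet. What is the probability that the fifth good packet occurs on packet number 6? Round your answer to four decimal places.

0.3240

Y = trial on which the fifth success occurs; negative binomial, r=5, p=0.87.
P(Y=6) = C(5,4) · p^5 · (1−p)^1
= 5 · 0.49842 · 0.13 = 0.323974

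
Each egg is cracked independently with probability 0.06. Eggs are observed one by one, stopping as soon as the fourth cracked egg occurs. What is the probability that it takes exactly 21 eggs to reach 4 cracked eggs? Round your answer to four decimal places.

0.0052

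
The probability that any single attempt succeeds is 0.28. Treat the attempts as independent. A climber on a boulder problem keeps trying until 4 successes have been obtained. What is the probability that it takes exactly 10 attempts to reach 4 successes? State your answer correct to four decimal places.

Y = trial on which the fourth success occurs; negative binomial, r=4, p=0.28.
P(Y=10) = C(9,3) · p^4 · (1−p)^6
= 84 · 0.0061466 · 0.13931 = 0.071929

0.0719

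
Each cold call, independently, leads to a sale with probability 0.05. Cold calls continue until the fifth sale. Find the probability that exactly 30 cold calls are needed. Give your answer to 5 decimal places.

Y = trial on which the fifth success occurs; negative binomial, r=5, p=0.05.
P(Y=30) = C(29,4) · p^5 · (1−p)^25
= 23751 · 3.125e-07 · 0.27739 = 0.0020588

0.00206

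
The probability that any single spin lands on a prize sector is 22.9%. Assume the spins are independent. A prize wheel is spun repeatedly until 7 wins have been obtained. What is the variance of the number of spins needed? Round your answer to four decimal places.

Y = total spins until the seventh success; negative binomial with r=7, p=0.229.
Var(Y) = r(1−p)/p² = 7·0.771 / 0.229² = 102.915658

102.9157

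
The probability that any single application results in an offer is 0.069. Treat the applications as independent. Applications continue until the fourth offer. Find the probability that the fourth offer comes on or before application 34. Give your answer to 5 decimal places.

0.20506

Finishing within 34 applications ⇔ at least 4 successes in the first 34. With X ~ Binomial(34, 0.069), P(Y ≤ 34) = 1 − P(X ≤ 3).
  k=0: C(34,0)·0.069^0·0.931^34 = 0.0879608
  k=1: C(34,1)·0.069^1·0.931^33 = 0.2216499
  k=2: C(34,2)·0.069^2·0.931^32 = 0.2710509
  k=3: C(34,3)·0.069^3·0.931^31 = 0.2142787
1 − 0.7949402 = 0.2050598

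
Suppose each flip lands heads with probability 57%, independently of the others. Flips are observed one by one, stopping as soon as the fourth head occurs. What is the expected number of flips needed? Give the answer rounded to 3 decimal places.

7.018

Y = total flips until the fourth success; negative binomial with r=4, p=0.57.
E[Y] = r / p = 4 / 0.57 = 7.01754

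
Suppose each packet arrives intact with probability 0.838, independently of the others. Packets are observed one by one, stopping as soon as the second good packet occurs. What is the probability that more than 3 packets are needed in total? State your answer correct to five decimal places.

0.07023

Needing more than 3 packets ⇔ fewer than 2 successes in the first 3. With X ~ Binomial(3, 0.838), P(Y > 3) = P(X ≤ 1).
  k=0: C(3,0)·0.838^0·0.162^3 = 0.0042515
  k=1: C(3,1)·0.838^1·0.162^2 = 0.0659774
P(X ≤ 1) = 0.0702289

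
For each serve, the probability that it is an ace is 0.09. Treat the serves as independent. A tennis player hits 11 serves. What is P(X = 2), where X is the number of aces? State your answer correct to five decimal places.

0.19064

X ~ Binomial(n=11, p=0.09).
P(X=2) = C(11,2) · p^2 · (1−p)^9
= 55 · 0.0081 · 0.42793 = 0.1906427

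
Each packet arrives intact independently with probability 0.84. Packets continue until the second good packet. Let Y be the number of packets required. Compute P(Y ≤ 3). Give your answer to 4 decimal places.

0.9314

Finishing within 3 packets ⇔ at least 2 successes in the first 3. With X ~ Binomial(3, 0.84), P(Y ≤ 3) = 1 − P(X ≤ 1).
  k=0: C(3,0)·0.84^0·0.16^3 = 0.004096
  k=1: C(3,1)·0.84^1·0.16^2 = 0.064512
1 − 0.068608 = 0.931392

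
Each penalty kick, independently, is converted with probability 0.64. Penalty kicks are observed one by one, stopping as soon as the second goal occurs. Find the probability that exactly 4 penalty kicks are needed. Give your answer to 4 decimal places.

0.1593

Y = trial on which the second success occurs; negative binomial, r=2, p=0.64.
P(Y=4) = C(3,1) · p^2 · (1−p)^2
= 3 · 0.4096 · 0.1296 = 0.159252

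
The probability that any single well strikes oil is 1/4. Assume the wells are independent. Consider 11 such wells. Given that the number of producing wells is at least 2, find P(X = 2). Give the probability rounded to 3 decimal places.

0.321

X ~ Binomial(11, 0.25). Want P(X=2 | X≥2) = P(X=2) / P(X≥2).
P(X=2) = C(11,2)·0.25^2·0.75^9 = 0.25810
P(X≥2) = 1 − 0.04224 − 0.15486 = 0.80290
Ratio = 0.25810 / 0.80290 = 0.32146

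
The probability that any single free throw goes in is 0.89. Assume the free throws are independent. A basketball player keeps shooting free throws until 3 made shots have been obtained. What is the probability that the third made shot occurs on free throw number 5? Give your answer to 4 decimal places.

Y = trial on which the third success occurs; negative binomial, r=3, p=0.89.
P(Y=5) = C(4,2) · p^3 · (1−p)^2
= 6 · 0.70497 · 0.0121 = 0.051181

0.0512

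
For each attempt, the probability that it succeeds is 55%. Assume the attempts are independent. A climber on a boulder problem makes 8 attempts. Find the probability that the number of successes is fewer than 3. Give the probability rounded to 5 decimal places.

0.08846

X ~ Binomial(8, 0.55); P(X ≤ 2) = Σ C(8,k) p^k (1−p)^(8−k) over k:
  k=0: C(8,0)·0.55^0·0.45^8 = 0.0016815
  k=1: C(8,1)·0.55^1·0.45^7 = 0.0164415
  k=2: C(8,2)·0.55^2·0.45^6 = 0.0703329
Total = 0.0884559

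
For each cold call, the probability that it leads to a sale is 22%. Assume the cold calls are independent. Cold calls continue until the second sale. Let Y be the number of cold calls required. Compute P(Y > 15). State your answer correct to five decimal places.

Needing more than 15 cold calls ⇔ fewer than 2 successes in the first 15. With X ~ Binomial(15, 0.22), P(Y > 15) = P(X ≤ 1).
  k=0: C(15,0)·0.22^0·0.78^15 = 0.0240668
  k=1: C(15,1)·0.22^1·0.78^14 = 0.1018212
P(X ≤ 1) = 0.1258881

0.12589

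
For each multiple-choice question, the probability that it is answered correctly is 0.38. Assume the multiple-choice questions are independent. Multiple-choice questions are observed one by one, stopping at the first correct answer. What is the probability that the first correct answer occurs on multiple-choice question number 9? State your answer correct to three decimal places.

0.008

Geometric (trials to first success), p = 0.38.
P(Y = 9) = (1−p)^8 · p = 0.021834 · 0.38 = 0.00830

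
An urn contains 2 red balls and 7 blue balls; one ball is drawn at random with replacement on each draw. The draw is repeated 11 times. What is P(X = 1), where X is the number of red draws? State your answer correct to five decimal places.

0.19803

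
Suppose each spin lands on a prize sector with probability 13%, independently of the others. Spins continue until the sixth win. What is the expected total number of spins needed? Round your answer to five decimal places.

46.15385

Y = total spins until the sixth success; negative binomial with r=6, p=0.13.
E[Y] = r / p = 6 / 0.13 = 46.1538462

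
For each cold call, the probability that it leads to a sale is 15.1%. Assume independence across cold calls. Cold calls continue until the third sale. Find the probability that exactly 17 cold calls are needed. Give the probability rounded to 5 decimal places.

0.04177

Y = trial on which the third success occurs; negative binomial, r=3, p=0.151.
P(Y=17) = C(16,2) · p^3 · (1−p)^14
= 120 · 0.003443 · 0.10109 = 0.0417657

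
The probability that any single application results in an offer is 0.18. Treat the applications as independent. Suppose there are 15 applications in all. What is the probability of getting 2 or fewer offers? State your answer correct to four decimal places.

0.4766

X ~ Binomial(15, 0.18); P(X ≤ 2) = Σ C(15,k) p^k (1−p)^(15−k) over k:
  k=0: C(15,0)·0.18^0·0.82^15 = 0.050957
  k=1: C(15,1)·0.18^1·0.82^14 = 0.167787
  k=2: C(15,2)·0.18^2·0.82^13 = 0.257819
Total = 0.476563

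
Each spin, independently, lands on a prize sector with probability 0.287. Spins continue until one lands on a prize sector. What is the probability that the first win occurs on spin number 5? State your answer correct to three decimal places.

Geometric (trials to first success), p = 0.287.
P(Y = 5) = (1−p)^4 · p = 0.25844 · 0.287 = 0.07417

0.074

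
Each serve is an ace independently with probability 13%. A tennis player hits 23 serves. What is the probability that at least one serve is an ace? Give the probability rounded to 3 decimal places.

0.959

P(at least one) = 1 − P(none) = 1 − (1 − 0.13)^23
= 1 − 0.04064 = 0.95936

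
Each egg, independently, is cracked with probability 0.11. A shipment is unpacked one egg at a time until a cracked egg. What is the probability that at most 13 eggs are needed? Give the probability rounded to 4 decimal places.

0.7802

Y = number of eggs to the first success; geometric, p = 0.11.
P(Y ≤ 13) = 1 − (1−p)^13 = 1 − 0.219821 = 0.780179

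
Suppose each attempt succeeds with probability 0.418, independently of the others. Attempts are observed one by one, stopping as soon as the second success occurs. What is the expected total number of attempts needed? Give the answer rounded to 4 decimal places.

Y = total attempts until the second success; negative binomial with r=2, p=0.418.
E[Y] = r / p = 2 / 0.418 = 4.784689

4.7847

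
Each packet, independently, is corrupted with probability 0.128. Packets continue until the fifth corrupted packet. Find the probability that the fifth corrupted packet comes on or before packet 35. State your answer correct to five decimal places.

Finishing within 35 packets ⇔ at least 5 successes in the first 35. With X ~ Binomial(35, 0.128), P(Y ≤ 35) = 1 − P(X ≤ 4).
  k=0: C(35,0)·0.128^0·0.872^35 = 0.0082809
  k=1: C(35,1)·0.128^1·0.872^34 = 0.0425440
  k=2: C(35,2)·0.128^2·0.872^33 = 0.1061649
  k=3: C(35,3)·0.128^3·0.872^32 = 0.1714222
  k=4: C(35,4)·0.128^4·0.872^31 = 0.2013031
1 − 0.5297151 = 0.4702849

0.47028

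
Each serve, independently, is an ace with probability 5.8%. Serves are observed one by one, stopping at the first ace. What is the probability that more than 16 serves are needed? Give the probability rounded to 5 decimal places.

0.38443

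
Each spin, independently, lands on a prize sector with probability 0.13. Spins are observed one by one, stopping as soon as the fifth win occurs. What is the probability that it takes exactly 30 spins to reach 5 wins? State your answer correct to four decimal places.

Y = trial on which the fifth success occurs; negative binomial, r=5, p=0.13.
P(Y=30) = C(29,4) · p^5 · (1−p)^25
= 23751 · 3.7129e-05 · 0.03076 = 0.027126

0.0271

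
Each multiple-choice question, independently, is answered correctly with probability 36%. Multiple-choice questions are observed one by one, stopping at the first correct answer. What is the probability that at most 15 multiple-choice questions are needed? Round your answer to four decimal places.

0.9988

Y = number of multiple-choice questions to the first success; geometric, p = 0.36.
P(Y ≤ 15) = 1 − (1−p)^15 = 1 − 0.001238 = 0.998762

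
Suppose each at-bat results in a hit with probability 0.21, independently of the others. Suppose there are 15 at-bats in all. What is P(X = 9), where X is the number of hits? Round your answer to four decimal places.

X ~ Binomial(n=15, p=0.21).
P(X=9) = C(15,9) · p^9 · (1−p)^6
= 5005 · 7.9428e-07 · 0.24309 = 0.000966

0.0010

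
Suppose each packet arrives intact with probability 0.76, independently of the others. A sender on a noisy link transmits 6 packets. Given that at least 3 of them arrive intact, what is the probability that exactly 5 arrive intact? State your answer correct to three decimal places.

0.377

X ~ Binomial(6, 0.76). Want P(X=5 | X≥3) = P(X=5) / P(X≥3).
P(X=5) = C(6,5)·0.76^5·0.24^1 = 0.36512
P(X≥3) = 1 − 0.00019 − 0.00363 − 0.02875 = 0.96743
Ratio = 0.36512 / 0.96743 = 0.37741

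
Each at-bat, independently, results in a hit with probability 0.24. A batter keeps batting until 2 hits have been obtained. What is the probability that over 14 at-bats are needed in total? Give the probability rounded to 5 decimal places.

0.11627

Needing more than 14 at-bats ⇔ fewer than 2 successes in the first 14. With X ~ Binomial(14, 0.24), P(Y > 14) = P(X ≤ 1).
  k=0: C(14,0)·0.24^0·0.76^14 = 0.0214482
  k=1: C(14,1)·0.24^1·0.76^13 = 0.0948235
P(X ≤ 1) = 0.1162717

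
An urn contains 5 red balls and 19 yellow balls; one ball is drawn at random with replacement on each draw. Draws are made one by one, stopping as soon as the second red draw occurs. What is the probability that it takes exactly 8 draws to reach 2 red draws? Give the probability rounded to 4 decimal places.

0.0748

Y = trial on which the second success occurs; negative binomial, r=2, p=0.208333.
P(Y=8) = C(7,1) · p^2 · (1−p)^6
= 7 · 0.043403 · 0.24618 = 0.074795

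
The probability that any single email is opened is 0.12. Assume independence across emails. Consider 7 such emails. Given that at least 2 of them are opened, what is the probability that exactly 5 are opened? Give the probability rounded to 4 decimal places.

0.0020

X ~ Binomial(7, 0.12). Want P(X=5 | X≥2) = P(X=5) / P(X≥2).
P(X=5) = C(7,5)·0.12^5·0.88^2 = 0.000405
P(X≥2) = 1 − 0.408676 − 0.390099 = 0.201225
Ratio = 0.000405 / 0.201225 = 0.002011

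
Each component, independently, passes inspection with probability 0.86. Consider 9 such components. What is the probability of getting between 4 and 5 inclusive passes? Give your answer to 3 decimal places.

X ~ Binomial(9, 0.86); P(4 ≤ X ≤ 5) = Σ C(9,k) p^k (1−p)^(9−k) over k:
  k=4: C(9,4)·0.86^4·0.14^5 = 0.00371
  k=5: C(9,5)·0.86^5·0.14^4 = 0.02277
Total = 0.02648

0.026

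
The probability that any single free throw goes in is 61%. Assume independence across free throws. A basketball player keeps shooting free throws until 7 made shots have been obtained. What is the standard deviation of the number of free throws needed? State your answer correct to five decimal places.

2.70864

Y = total free throws until the seventh success; negative binomial with r=7, p=0.61.
SD(Y) = √[r(1−p)/p²] = √(7.3367374) = 2.7086413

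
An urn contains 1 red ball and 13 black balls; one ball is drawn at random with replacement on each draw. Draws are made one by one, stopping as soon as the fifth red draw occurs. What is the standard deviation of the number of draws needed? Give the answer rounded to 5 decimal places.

30.16621

Y = total draws until the fifth success; negative binomial with r=5, p=0.071429.
SD(Y) = √[r(1−p)/p²] = √(910.0000000) = 30.1662063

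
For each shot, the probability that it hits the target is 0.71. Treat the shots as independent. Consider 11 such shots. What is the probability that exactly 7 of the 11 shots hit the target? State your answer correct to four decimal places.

0.2123

X ~ Binomial(n=11, p=0.71).
P(X=7) = C(11,7) · p^7 · (1−p)^4
= 330 · 0.090951 · 0.0070728 = 0.212283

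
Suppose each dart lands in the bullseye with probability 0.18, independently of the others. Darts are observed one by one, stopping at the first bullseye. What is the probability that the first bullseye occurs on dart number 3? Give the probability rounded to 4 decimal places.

Geometric (trials to first success), p = 0.18.
P(Y = 3) = (1−p)^2 · p = 0.6724 · 0.18 = 0.121032

0.1210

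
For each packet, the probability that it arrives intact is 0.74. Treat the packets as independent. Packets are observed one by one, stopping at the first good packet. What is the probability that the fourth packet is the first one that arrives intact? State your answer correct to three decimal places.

Geometric (trials to first success), p = 0.74.
P(Y = 4) = (1−p)^3 · p = 0.017576 · 0.74 = 0.01301

0.013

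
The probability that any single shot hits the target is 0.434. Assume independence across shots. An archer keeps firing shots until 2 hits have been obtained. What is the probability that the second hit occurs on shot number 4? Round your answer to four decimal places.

Y = trial on which the second success occurs; negative binomial, r=2, p=0.434.
P(Y=4) = C(3,1) · p^2 · (1−p)^2
= 3 · 0.18836 · 0.32036 = 0.181023

0.1810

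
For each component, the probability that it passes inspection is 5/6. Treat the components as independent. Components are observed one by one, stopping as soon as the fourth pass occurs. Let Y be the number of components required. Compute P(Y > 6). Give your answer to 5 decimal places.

Needing more than 6 components ⇔ fewer than 4 successes in the first 6. With X ~ Binomial(6, 0.833333), P(Y > 6) = P(X ≤ 3).
  k=0: C(6,0)·0.833333^0·0.166667^6 = 0.0000214
  k=1: C(6,1)·0.833333^1·0.166667^5 = 0.0006430
  k=2: C(6,2)·0.833333^2·0.166667^4 = 0.0080376
  k=3: C(6,3)·0.833333^3·0.166667^3 = 0.0535837
P(X ≤ 3) = 0.0622857

0.06229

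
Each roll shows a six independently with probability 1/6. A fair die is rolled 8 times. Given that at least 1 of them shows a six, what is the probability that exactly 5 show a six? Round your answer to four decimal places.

0.0054

X ~ Binomial(8, 0.166667). Want P(X=5 | X≥1) = P(X=5) / P(X≥1).
P(X=5) = C(8,5)·0.166667^5·0.833333^3 = 0.004168
P(X≥1) = 1 − 0.232568 = 0.767432
Ratio = 0.004168 / 0.767432 = 0.005431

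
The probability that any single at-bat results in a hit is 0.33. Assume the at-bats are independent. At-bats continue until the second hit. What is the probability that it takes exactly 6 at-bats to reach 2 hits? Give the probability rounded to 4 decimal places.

0.1097

Y = trial on which the second success occurs; negative binomial, r=2, p=0.33.
P(Y=6) = C(5,1) · p^2 · (1−p)^4
= 5 · 0.1089 · 0.20151 = 0.109723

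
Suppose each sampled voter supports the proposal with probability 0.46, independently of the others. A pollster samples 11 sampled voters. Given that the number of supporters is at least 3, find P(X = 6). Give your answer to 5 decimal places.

X ~ Binomial(11, 0.46). Want P(X=6 | X≥3) = P(X=6) / P(X≥3).
P(X=6) = C(11,6)·0.46^6·0.54^5 = 0.2009823
P(X≥3) = 1 − 0.0011385 − 0.0106681 − 0.0454383 = 0.9427551
Ratio = 0.2009823 / 0.9427551 = 0.2131861

0.21319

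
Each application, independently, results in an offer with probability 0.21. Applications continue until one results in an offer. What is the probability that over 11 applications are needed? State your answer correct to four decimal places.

Y = number of applications to the first success; geometric, p = 0.21.
P(Y > 11) = P(first 11 all fail) = (1−p)^11 = 0.074799

0.0748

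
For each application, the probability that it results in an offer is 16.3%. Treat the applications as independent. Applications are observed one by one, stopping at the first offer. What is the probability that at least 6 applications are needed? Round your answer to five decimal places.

Y = number of applications to the first success; geometric, p = 0.163.
P(Y > 5) = P(first 5 all fail) = (1−p)^5 = 0.4107970

0.41080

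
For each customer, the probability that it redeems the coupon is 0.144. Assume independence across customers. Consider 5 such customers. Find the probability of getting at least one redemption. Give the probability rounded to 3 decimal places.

P(at least one) = 1 − P(none) = 1 − (1 − 0.144)^5
= 1 − 0.45959 = 0.54041

0.540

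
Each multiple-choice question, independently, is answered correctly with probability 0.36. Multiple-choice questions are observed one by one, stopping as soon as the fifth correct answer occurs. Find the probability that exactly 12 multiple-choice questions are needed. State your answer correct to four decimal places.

Y = trial on which the fifth success occurs; negative binomial, r=5, p=0.36.
P(Y=12) = C(11,4) · p^5 · (1−p)^7
= 330 · 0.0060466 · 0.04398 = 0.087758

0.0878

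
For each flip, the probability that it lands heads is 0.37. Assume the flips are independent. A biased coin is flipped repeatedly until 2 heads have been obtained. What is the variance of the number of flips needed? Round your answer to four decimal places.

Y = total flips until the second success; negative binomial with r=2, p=0.37.
Var(Y) = r(1−p)/p² = 2·0.63 / 0.37² = 9.203798

9.2038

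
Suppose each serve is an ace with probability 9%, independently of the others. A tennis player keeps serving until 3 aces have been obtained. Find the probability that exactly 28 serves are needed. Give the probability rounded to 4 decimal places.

Y = trial on which the third success occurs; negative binomial, r=3, p=0.09.
P(Y=28) = C(27,2) · p^3 · (1−p)^25
= 351 · 0.000729 · 0.094631 = 0.024214

0.0242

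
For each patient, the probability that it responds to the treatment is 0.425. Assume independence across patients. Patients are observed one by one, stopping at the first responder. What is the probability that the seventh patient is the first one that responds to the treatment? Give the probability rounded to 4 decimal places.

0.0154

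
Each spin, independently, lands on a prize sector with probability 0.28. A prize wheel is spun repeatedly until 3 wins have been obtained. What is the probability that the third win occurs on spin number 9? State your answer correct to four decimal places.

0.0856

Y = trial on which the third success occurs; negative binomial, r=3, p=0.28.
P(Y=9) = C(8,2) · p^3 · (1−p)^6
= 28 · 0.021952 · 0.13931 = 0.085630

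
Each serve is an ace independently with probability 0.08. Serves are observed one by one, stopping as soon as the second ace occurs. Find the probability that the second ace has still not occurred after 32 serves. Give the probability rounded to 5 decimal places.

0.26242

Needing more than 32 serves ⇔ fewer than 2 successes in the first 32. With X ~ Binomial(32, 0.08), P(Y > 32) = P(X ≤ 1).
  k=0: C(32,0)·0.08^0·0.92^32 = 0.0693762
  k=1: C(32,1)·0.08^1·0.92^31 = 0.1930468
P(X ≤ 1) = 0.2624230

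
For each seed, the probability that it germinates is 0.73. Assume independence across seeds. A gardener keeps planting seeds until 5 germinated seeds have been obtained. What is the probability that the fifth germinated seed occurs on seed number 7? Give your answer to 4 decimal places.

0.2267

Y = trial on which the fifth success occurs; negative binomial, r=5, p=0.73.
P(Y=7) = C(6,4) · p^5 · (1−p)^2
= 15 · 0.20731 · 0.0729 = 0.226690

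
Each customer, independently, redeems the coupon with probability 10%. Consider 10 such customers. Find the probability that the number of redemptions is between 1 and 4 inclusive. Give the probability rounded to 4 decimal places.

0.6497

X ~ Binomial(10, 0.10); P(1 ≤ X ≤ 4) = Σ C(10,k) p^k (1−p)^(10−k) over k:
  k=1: C(10,1)·0.10^1·0.90^9 = 0.387420
  k=2: C(10,2)·0.10^2·0.90^8 = 0.193710
  k=3: C(10,3)·0.10^3·0.90^7 = 0.057396
  k=4: C(10,4)·0.10^4·0.90^6 = 0.011160
Total = 0.649687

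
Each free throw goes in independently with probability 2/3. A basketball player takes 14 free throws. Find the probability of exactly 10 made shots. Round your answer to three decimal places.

0.214

X ~ Binomial(n=14, p=0.666667).
P(X=10) = C(14,10) · p^10 · (1−p)^4
= 1001 · 0.017342 · 0.012346 = 0.21431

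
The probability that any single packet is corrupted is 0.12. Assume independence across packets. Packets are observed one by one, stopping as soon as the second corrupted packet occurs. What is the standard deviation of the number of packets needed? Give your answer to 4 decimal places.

Y = total packets until the second success; negative binomial with r=2, p=0.12.
SD(Y) = √[r(1−p)/p²] = √(122.222222) = 11.055416

11.0554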